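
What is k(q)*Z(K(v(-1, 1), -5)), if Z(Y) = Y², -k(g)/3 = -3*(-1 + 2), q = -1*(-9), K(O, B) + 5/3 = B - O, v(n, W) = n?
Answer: 289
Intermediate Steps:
K(O, B) = -5/3 + B - O (K(O, B) = -5/3 + (B - O) = -5/3 + B - O)
q = 9
k(g) = 9 (k(g) = -(-9)*(-1 + 2) = -(-9) = -3*(-3) = 9)
k(q)*Z(K(v(-1, 1), -5)) = 9*(-5/3 - 5 - 1*(-1))² = 9*(-5/3 - 5 + 1)² = 9*(-17/3)² = 9*(289/9) = 289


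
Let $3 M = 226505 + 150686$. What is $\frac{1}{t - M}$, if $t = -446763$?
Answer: $- \frac{3}{1717480} \approx -1.7467 \cdot 10^{-6}$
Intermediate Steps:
$M = \frac{377191}{3}$ ($M = \frac{226505 + 150686}{3} = \frac{1}{3} \cdot 377191 = \frac{377191}{3} \approx 1.2573 \cdot 10^{5}$)
$\frac{1}{t - M} = \frac{1}{-446763 - \frac{377191}{3}} = \frac{1}{- \frac{1717480}{3}} = - \frac{3}{1717480}$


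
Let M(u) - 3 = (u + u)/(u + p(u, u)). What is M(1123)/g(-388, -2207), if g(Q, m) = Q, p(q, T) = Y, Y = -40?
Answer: -5495/420204 ≈ -0.013077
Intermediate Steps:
p(q, T) = -40
M(u) = 3 + 2*u/(-40 + u) (M(u) = 3 + (u + u)/(u - 40) = 3 + (2*u)/(-40 + u) = 3 + 2*u/(-40 + u))
M(1123)/g(-388, -2207) = (5*(-24 + 1123)/(-40 + 1123))/(-388) = (5*1099/1083)*(-1/388) = (5*(1/1083)*1099)*(-1/388) = (5495/1083)*(-1/388) = -5495/420204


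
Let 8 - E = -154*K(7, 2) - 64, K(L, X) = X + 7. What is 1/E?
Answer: 1/1458 ≈ 0.00068587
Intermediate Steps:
K(L, X) = 7 + X
E = 1458 (E = 8 - (-154*(7 + 2) - 64) = 8 - (-154*9 - 64) = 8 - (-1386 - 64) = 8 - 1*(-1450) = 8 + 1450 = 1458)
1/E = 1/1458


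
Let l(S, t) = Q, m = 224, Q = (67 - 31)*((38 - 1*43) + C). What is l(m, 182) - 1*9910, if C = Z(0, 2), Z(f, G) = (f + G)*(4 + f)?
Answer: -9802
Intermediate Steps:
Z(f, G) = (4 + f)*(G + f) (Z(f, G) = (G + f)*(4 + f) = (4 + f)*(G + f))
C = 8 (C = 0² + 4*2 + 4*0 + 2*0 = 0 + 8 + 0 + 0 = 8)
Q = 108 (Q = (67 - 31)*((38 - 1*43) + 8) = 36*((38 - 43) + 8) = 36*(-5 + 8) = 36*3 = 108)
l(S, t) = 108
l(m, 182) - 1*9910 = 108 - 1*9910 = 108 - 9910 = -9802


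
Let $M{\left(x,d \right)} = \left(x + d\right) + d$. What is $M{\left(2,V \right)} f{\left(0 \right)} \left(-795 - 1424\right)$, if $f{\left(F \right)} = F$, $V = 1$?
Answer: $0$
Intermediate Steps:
$M{\left(x,d \right)} = x + 2 d$ ($M{\left(x,d \right)} = \left(d + x\right) + d = x + 2 d$)
$M{\left(2,V \right)} f{\left(0 \right)} \left(-795 - 1424\right) = \left(2 + 2 \cdot 1\right) 0 \left(-795 - 1424\right) = \left(2 + 2\right) 0 \left(-2219\right) = 4 \cdot 0 \left(-2219\right) = 0 \left(-2219\right) = 0$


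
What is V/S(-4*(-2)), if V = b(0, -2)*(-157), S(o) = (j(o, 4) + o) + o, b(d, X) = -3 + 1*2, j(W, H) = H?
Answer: 157/20 ≈ 7.8500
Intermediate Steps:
b(d, X) = -1 (b(d, X) = -3 + 2 = -1)
S(o) = 4 + 2*o (S(o) = (4 + o) + o = 4 + 2*o)
V = 157 (V = -1*(-157) = 157)
V/S(-4*(-2)) = 157/(4 + 2*(-4*(-2))) = 157/(4 + 2*8) = 157/(4 + 16) = 157/20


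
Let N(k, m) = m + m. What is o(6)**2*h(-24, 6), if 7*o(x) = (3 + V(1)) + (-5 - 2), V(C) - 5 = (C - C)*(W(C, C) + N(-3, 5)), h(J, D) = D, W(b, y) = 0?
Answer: 6/49 ≈ 0.12245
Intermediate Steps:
N(k, m) = 2*m
V(C) = 5 (V(C) = 5 + (C - C)*(0 + 2*5) = 5 + 0*(0 + 10) = 5 + 0*10 = 5 + 0 = 5)
o(x) = 1/7 (o(x) = ((3 + 5) + (-5 - 2))/7 = (8 - 7)/7 = (1/7)*1 = 1/7)
o(6)**2*h(-24, 6) = (1/7)**2*6 = (1/49)*6 = 6/49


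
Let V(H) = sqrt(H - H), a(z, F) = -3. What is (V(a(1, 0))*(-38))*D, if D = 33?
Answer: 0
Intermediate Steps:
V(H) = 0 (V(H) = sqrt(0) = 0)
(V(a(1, 0))*(-38))*D = (0*(-38))*33 = 0*33 = 0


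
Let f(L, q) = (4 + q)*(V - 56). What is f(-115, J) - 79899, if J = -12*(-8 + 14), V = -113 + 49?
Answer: -71739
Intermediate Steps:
V = -64
J = -72 (J = -12*6 = -72)
f(L, q) = -480 - 120*q (f(L, q) = (4 + q)*(-64 - 56) = (4 + q)*(-120) = -480 - 120*q)
f(-115, J) - 79899 = (-480 - 120*(-72)) - 79899 = (-480 + 8640) - 79899 = 8160 - 79899 = -71739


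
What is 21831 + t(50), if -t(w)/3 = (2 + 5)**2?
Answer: 21684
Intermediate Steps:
t(w) = -147 (t(w) = -3*(2 + 5)**2 = -3*7**2 = -3*49 = -147)
21831 + t(50) = 21831 - 147 = 21684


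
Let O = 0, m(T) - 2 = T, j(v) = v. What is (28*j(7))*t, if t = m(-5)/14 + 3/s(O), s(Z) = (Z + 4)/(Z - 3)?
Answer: -483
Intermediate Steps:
m(T) = 2 + T
s(Z) = (4 + Z)/(-3 + Z)
t = -69/28 (t = (2 - 5)/14 + 3/(((4 + 0)/(-3 + 0))) = -3*1/14 + 3/((4/(-3))) = -3/14 + 3/((-1/3*4)) = -3/14 + 3/(-4/3) = -3/14 + 3*(-3/4) = -3/14 - 9/4 = -69/28 ≈ -2.4643)
(28*j(7))*t = (28*7)*(-69/28) = 196*(-69/28) = -483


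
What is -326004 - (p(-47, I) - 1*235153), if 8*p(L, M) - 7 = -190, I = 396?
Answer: -726625/8 ≈ -90828.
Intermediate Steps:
p(L, M) = -183/8 (p(L, M) = 7/8 + (⅛)*(-190) = 7/8 - 95/4 = -183/8)
-326004 - (p(-47, I) - 1*235153) = -326004 - (-183/8 - 1*235153) = -326004 - (-183/8 - 235153) = -326004 - 1*(-1881407/8) = -326004 + 1881407/8 = -726625/8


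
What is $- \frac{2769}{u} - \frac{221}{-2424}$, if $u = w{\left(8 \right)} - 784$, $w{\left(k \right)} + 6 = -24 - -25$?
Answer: $\frac{2295475}{637512} \approx 3.6007$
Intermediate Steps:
$w{\left(k \right)} = -5$ ($w{\left(k \right)} = -6 - -1 = -6 + \left(-24 + 25\right) = -6 + 1 = -5$)
$u = -789$ ($u = -5 - 784 = -789$)
$- \frac{2769}{u} - \frac{221}{-2424} = - \frac{2769}{-789} - \frac{221}{-2424} = \left(-2769\right) \left(- \frac{1}{789}\right) - - \frac{221}{2424} = \frac{923}{263} + \frac{221}{2424} = \frac{2295475}{637512}$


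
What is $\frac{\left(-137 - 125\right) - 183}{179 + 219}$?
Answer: $- \frac{445}{398} \approx -1.1181$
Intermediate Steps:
$\frac{\left(-137 - 125\right) - 183}{179 + 219} = \frac{-262 - 183}{398} = \left(-445\right) \frac{1}{398} = - \frac{445}{398}$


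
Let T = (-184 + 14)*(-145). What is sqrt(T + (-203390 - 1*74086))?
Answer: I*sqrt(252826) ≈ 502.82*I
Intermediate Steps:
T = 24650 (T = -170*(-145) = 24650)
sqrt(T + (-203390 - 1*74086)) = sqrt(24650 + (-203390 - 1*74086)) = sqrt(24650 + (-203390 - 74086)) = sqrt(24650 - 277476) = sqrt(-252826) = I*sqrt(252826)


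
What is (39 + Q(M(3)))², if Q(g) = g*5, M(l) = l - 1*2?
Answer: 1936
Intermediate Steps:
M(l) = -2 + l (M(l) = l - 2 = -2 + l)
Q(g) = 5*g
(39 + Q(M(3)))² = (39 + 5*(-2 + 3))² = (39 + 5*1)² = (39 + 5)² = 44² = 1936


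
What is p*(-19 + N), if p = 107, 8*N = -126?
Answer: -14873/4 ≈ -3718.3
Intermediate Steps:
N = -63/4 (N = (⅛)*(-126) = -63/4 ≈ -15.750)
p*(-19 + N) = 107*(-19 - 63/4) = 107*(-139/4) = -14873/4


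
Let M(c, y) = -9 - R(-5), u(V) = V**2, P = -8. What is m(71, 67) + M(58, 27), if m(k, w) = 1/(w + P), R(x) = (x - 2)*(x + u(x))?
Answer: 7730/59 ≈ 131.02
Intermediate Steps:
R(x) = (-2 + x)*(x + x**2) (R(x) = (x - 2)*(x + x**2) = (-2 + x)*(x + x**2))
M(c, y) = 131 (M(c, y) = -9 - (-5)*(-2 + (-5)**2 - 1*(-5)) = -9 - (-5)*(-2 + 25 + 5) = -9 - (-5)*28 = -9 - 1*(-140) = -9 + 140 = 131)
m(k, w) = 1/(-8 + w) (m(k, w) = 1/(w - 8) = 1/(-8 + w))
m(71, 67) + M(58, 27) = 1/(-8 + 67) + 131 = 1/59 + 131 = 7730/59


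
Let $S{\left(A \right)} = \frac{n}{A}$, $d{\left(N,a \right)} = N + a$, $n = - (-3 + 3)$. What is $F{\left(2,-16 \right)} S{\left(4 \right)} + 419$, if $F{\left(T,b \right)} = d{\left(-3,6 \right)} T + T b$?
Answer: $419$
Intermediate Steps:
$n = 0$ ($n = \left(-1\right) 0 = 0$)
$F{\left(T,b \right)} = 3 T + T b$ ($F{\left(T,b \right)} = \left(-3 + 6\right) T + T b = 3 T + T b$)
$S{\left(A \right)} = 0$ ($S{\left(A \right)} = \frac{0}{A} = 0$)
$F{\left(2,-16 \right)} S{\left(4 \right)} + 419 = 2 \left(3 - 16\right) 0 + 419 = 2 \left(-13\right) 0 + 419 = \left(-26\right) 0 + 419 = 0 + 419 = 419$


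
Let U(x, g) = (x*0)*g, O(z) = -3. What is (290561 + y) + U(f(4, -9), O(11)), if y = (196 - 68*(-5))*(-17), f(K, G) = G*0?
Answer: 281449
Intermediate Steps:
f(K, G) = 0
U(x, g) = 0 (U(x, g) = 0*g = 0)
y = -9112 (y = (196 + 340)*(-17) = 536*(-17) = -9112)
(290561 + y) + U(f(4, -9), O(11)) = (290561 - 9112) + 0 = 281449 + 0 = 281449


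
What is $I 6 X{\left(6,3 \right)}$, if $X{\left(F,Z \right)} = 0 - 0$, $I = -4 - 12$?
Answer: $0$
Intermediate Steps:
$I = -16$ ($I = -4 - 12 = -16$)
$X{\left(F,Z \right)} = 0$ ($X{\left(F,Z \right)} = 0 + 0 = 0$)
$I 6 X{\left(6,3 \right)} = \left(-16\right) 6 \cdot 0 = \left(-96\right) 0 = 0$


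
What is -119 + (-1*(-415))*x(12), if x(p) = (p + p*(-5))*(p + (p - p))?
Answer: -239159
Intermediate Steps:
x(p) = -4*p² (x(p) = (p - 5*p)*(p + 0) = (-4*p)*p = -4*p²)
-119 + (-1*(-415))*x(12) = -119 + (-1*(-415))*(-4*12²) = -119 + 415*(-4*144) = -119 + 415*(-576) = -119 - 239040 = -239159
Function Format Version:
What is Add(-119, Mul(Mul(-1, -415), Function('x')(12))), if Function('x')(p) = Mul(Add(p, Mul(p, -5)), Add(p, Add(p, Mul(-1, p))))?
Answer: -239159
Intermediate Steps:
Function('x')(p) = Mul(-4, Pow(p, 2)) (Function('x')(p) = Mul(Add(p, Mul(-5, p)), Add(p, 0)) = Mul(Mul(-4, p), p) = Mul(-4, Pow(p, 2)))
Add(-119, Mul(Mul(-1, -415), Function('x')(12))) = Add(-119, Mul(Mul(-1, -415), Mul(-4, Pow(12, 2)))) = Add(-119, Mul(415, Mul(-4, 144))) = Add(-119, Mul(415, -576)) = Add(-119, -239040) = -239159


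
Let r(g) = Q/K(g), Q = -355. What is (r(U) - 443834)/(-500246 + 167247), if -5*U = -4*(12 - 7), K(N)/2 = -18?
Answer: 2543/1908 ≈ 1.3328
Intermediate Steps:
K(N) = -36 (K(N) = 2*(-18) = -36)
U = 4 (U = -(-4)*(12 - 7)/5 = -(-4)*5/5 = -⅕*(-20) = 4)
r(g) = 355/36 (r(g) = -355/(-36) = -355*(-1/36) = 355/36)
(r(U) - 443834)/(-500246 + 167247) = (355/36 - 443834)/(-500246 + 167247) = -15977669/36/(-332999) = -15977669/36*(-1/332999) = 2543/1908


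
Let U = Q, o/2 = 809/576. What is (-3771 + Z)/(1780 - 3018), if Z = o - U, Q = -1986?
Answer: 513271/356544 ≈ 1.4396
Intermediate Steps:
o = 809/288 (o = 2*(809/576) = 809/288 ≈ 2.8090)
U = -1986
Z = 572777/288 (Z = 809/288 - 1*(-1986) = 809/288 + 1986 = 572777/288 ≈ 1988.8)
(-3771 + Z)/(1780 - 3018) = (-3771 + 572777/288)/(1780 - 3018) = -513271/288/(-1238) = -513271/288*(-1/1238) = 513271/356544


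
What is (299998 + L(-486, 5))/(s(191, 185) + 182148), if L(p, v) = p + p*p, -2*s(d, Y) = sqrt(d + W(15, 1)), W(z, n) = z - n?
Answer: 390312563136/132711575411 + 1071416*sqrt(205)/132711575411 ≈ 2.9412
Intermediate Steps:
s(d, Y) = -sqrt(14 + d)/2 (s(d, Y) = -sqrt(d + (15 - 1*1))/2 = -sqrt(d + (15 - 1))/2 = -sqrt(d + 14)/2 = -sqrt(14 + d)/2)
L(p, v) = p + p**2
(299998 + L(-486, 5))/(s(191, 185) + 182148) = (299998 - 486*(1 - 486))/(-sqrt(14 + 191)/2 + 182148) = (299998 - 486*(-485))/(-sqrt(205)/2 + 182148) = (299998 + 235710)/(182148 - sqrt(205)/2) = 535708/(182148 - sqrt(205)/2)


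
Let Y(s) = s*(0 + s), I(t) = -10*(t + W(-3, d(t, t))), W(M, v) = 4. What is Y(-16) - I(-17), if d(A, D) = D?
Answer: 126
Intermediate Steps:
I(t) = -40 - 10*t (I(t) = -10*(t + 4) = -10*(4 + t) = -40 - 10*t)
Y(s) = s² (Y(s) = s*s = s²)
Y(-16) - I(-17) = (-16)² - (-40 - 10*(-17)) = 256 - (-40 + 170) = 256 - 1*130 = 256 - 130 = 126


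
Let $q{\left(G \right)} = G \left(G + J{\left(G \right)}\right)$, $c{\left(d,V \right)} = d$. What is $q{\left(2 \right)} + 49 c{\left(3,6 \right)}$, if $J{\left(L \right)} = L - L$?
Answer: $151$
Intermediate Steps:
$J{\left(L \right)} = 0$
$q{\left(G \right)} = G^{2}$ ($q{\left(G \right)} = G \left(G + 0\right) = G G = G^{2}$)
$q{\left(2 \right)} + 49 c{\left(3,6 \right)} = 2^{2} + 49 \cdot 3 = 4 + 147 = 151$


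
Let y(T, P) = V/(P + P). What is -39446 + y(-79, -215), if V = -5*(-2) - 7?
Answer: -16961783/430 ≈ -39446.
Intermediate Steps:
V = 3 (V = 10 - 7 = 3)
y(T, P) = 3/(2*P) (y(T, P) = 3/(P + P) = 3/((2*P)) = 3*(1/(2*P)) = 3/(2*P))
-39446 + y(-79, -215) = -39446 + (3/2)/(-215) = -39446 + (3/2)*(-1/215) = -39446 - 3/430 = -16961783/430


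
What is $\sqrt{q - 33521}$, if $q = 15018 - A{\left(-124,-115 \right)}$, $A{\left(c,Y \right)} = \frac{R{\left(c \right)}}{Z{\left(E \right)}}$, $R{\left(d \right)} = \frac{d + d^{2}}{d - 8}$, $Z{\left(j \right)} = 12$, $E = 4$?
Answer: $\frac{5 i \sqrt{3222285}}{66} \approx 135.99 i$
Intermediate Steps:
$R{\left(d \right)} = \frac{d + d^{2}}{-8 + d}$
$A{\left(c,Y \right)} = \frac{c \left(1 + c\right)}{12 \left(-8 + c\right)}$ ($A{\left(c,Y \right)} = \frac{c \frac{1}{-8 + c} \left(1 + c\right)}{12} = \frac{c \left(1 + c\right)}{-8 + c} \frac{1}{12} = \frac{c \left(1 + c\right)}{12 \left(-8 + c\right)}$)
$q = \frac{1983647}{132}$ ($q = 15018 - \frac{1}{12} \left(-124\right) \frac{1}{-8 - 124} \left(1 - 124\right) = 15018 - \frac{1}{12} \left(-124\right) \frac{1}{-132} \left(-123\right) = 15018 - \frac{1}{12} \left(-124\right) \left(- \frac{1}{132}\right) \left(-123\right) = 15018 - - \frac{1271}{132} = 15018 + \frac{1271}{132} = \frac{1983647}{132} \approx 15028.0$)
$\sqrt{q - 33521} = \sqrt{\frac{1983647}{132} - 33521} = \sqrt{- \frac{2441125}{132}} = \frac{5 i \sqrt{3222285}}{66}$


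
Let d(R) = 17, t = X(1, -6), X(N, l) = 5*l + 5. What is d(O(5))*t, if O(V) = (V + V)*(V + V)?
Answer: -425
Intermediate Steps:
X(N, l) = 5 + 5*l
O(V) = 4*V**2 (O(V) = (2*V)*(2*V) = 4*V**2)
t = -25 (t = 5 + 5*(-6) = 5 - 30 = -25)
d(O(5))*t = 17*(-25) = -425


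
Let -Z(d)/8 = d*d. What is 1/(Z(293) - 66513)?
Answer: -1/753305 ≈ -1.3275e-6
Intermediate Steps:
Z(d) = -8*d² (Z(d) = -8*d*d = -8*d²)
1/(Z(293) - 66513) = 1/(-8*293² - 66513) = 1/(-8*85849 - 66513) = 1/(-686792 - 66513) = 1/(-753305) = -1/753305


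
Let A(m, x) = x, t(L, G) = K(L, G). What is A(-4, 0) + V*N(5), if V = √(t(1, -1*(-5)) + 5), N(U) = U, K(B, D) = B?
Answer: 5*√6 ≈ 12.247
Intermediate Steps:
t(L, G) = L
V = √6 (V = √(1 + 5) = √6 ≈ 2.4495)
A(-4, 0) + V*N(5) = 0 + √6*5 = 0 + 5*√6 = 5*√6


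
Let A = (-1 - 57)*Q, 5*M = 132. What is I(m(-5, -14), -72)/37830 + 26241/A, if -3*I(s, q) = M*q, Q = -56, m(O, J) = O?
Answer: 828962469/102393200 ≈ 8.0959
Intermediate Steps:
M = 132/5 (M = (1/5)*132 = 132/5 ≈ 26.400)
A = 3248 (A = (-1 - 57)*(-56) = -58*(-56) = 3248)
I(s, q) = -44*q/5
I(m(-5, -14), -72)/37830 + 26241/A = -44/5*(-72)/37830 + 26241/3248 = (3168/5)*(1/37830) + 26241*(1/3248) = 528/31525 + 26241/3248 = 828962469/102393200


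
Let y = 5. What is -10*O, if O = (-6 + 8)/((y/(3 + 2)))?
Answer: -20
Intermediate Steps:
O = 2 (O = (-6 + 8)/((5/(3 + 2))) = 2/((5/5)) = 2/((5*(1/5))) = 2/1 = 2*1 = 2)
-10*O = -10*2 = -20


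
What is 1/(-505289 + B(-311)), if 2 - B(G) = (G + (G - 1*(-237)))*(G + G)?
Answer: -1/744757 ≈ -1.3427e-6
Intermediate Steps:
B(G) = 2 - 2*G*(237 + 2*G) (B(G) = 2 - (G + (G - 1*(-237)))*(G + G) = 2 - (G + (G + 237))*2*G = 2 - (G + (237 + G))*2*G = 2 - (237 + 2*G)*2*G = 2 - 2*G*(237 + 2*G))
1/(-505289 + B(-311)) = 1/(-505289 + (2 - 474*(-311) - 4*(-311)²)) = 1/(-505289 + (2 + 147414 - 4*96721)) = 1/(-505289 + (2 + 147414 - 386884)) = 1/(-505289 - 239468) = 1/(-744757) = -1/744757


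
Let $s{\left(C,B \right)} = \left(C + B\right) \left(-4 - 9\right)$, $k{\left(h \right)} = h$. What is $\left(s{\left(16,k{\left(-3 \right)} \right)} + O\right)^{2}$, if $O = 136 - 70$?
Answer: $10609$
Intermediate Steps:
$O = 66$ ($O = 136 - 70 = 66$)
$s{\left(C,B \right)} = - 13 B - 13 C$ ($s{\left(C,B \right)} = \left(B + C\right) \left(-13\right) = - 13 B - 13 C$)
$\left(s{\left(16,k{\left(-3 \right)} \right)} + O\right)^{2} = \left(\left(\left(-13\right) \left(-3\right) - 208\right) + 66\right)^{2} = \left(\left(39 - 208\right) + 66\right)^{2} = \left(-169 + 66\right)^{2} = \left(-103\right)^{2} = 10609$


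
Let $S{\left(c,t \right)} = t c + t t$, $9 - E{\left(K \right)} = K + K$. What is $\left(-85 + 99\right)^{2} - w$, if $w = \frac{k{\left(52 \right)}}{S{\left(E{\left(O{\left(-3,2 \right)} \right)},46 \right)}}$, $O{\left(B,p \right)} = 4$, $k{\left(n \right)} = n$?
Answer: $\frac{211850}{1081} \approx 195.98$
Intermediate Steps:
$E{\left(K \right)} = 9 - 2 K$ ($E{\left(K \right)} = 9 - \left(K + K\right) = 9 - 2 K$)
$S{\left(c,t \right)} = t^{2} + c t$ ($S{\left(c,t \right)} = c t + t^{2} = t^{2} + c t$)
$w = \frac{26}{1081}$ ($w = \frac{52}{46 \left(\left(9 - 8\right) + 46\right)} = \frac{52}{46 \left(1 + 46\right)} = \frac{52}{46 \cdot 47} = \frac{52}{2162} = 52 \cdot \frac{1}{2162} = \frac{26}{1081} \approx 0.024052$)
$\left(-85 + 99\right)^{2} - w = \left(-85 + 99\right)^{2} - \frac{26}{1081} = 14^{2} - \frac{26}{1081} = 196 - \frac{26}{1081} = \frac{211850}{1081}$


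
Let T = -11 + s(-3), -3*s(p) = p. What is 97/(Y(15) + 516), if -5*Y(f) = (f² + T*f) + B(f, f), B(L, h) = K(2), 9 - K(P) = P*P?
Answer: 97/500 ≈ 0.19400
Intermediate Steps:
K(P) = 9 - P² (K(P) = 9 - P*P = 9 - P²)
s(p) = -p/3
B(L, h) = 5 (B(L, h) = 9 - 1*2² = 9 - 1*4 = 9 - 4 = 5)
T = -10 (T = -11 - ⅓*(-3) = -11 + 1 = -10)
Y(f) = -1 + 2*f - f²/5 (Y(f) = -((f² - 10*f) + 5)/5 = -(5 + f² - 10*f)/5 = -1 + 2*f - f²/5)
97/(Y(15) + 516) = 97/((-1 + 2*15 - ⅕*15²) + 516) = 97/((-1 + 30 - ⅕*225) + 516) = 97/((-1 + 30 - 45) + 516) = 97/(-16 + 516) = 97/500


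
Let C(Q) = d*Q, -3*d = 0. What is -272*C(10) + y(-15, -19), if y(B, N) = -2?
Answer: -2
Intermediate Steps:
d = 0 (d = -⅓*0 = 0)
C(Q) = 0 (C(Q) = 0*Q = 0)
-272*C(10) + y(-15, -19) = -272*0 - 2 = 0 - 2 = -2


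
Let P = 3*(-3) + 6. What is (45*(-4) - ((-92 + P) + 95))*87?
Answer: -15660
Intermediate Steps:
P = -3 (P = -9 + 6 = -3)
(45*(-4) - ((-92 + P) + 95))*87 = (45*(-4) - ((-92 - 3) + 95))*87 = (-180 - (-95 + 95))*87 = (-180 - 1*0)*87 = (-180 + 0)*87 = -180*87 = -15660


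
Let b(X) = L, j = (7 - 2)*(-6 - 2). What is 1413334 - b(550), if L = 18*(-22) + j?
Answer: 1413770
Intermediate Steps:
j = -40 (j = 5*(-8) = -40)
L = -436 (L = 18*(-22) - 40 = -396 - 40 = -436)
b(X) = -436
1413334 - b(550) = 1413334 - 1*(-436) = 1413334 + 436 = 1413770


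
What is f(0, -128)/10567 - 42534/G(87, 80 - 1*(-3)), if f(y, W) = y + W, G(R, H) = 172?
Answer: -224739397/908762 ≈ -247.30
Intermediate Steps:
f(y, W) = W + y
f(0, -128)/10567 - 42534/G(87, 80 - 1*(-3)) = (-128 + 0)/10567 - 42534/172 = -128*1/10567 - 42534*1/172 = -128/10567 - 21267/86 = -224739397/908762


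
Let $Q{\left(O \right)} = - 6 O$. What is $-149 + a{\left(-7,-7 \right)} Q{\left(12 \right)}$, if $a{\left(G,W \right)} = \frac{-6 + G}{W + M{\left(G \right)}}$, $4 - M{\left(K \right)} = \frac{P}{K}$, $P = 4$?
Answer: $- \frac{9085}{17} \approx -534.41$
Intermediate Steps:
$M{\left(K \right)} = 4 - \frac{4}{K}$
$a{\left(G,W \right)} = \frac{-6 + G}{4 + W - \frac{4}{G}}$ ($a{\left(G,W \right)} = \frac{-6 + G}{W + \left(4 - \frac{4}{G}\right)} = \frac{-6 + G}{4 + W - \frac{4}{G}}$)
$-149 + a{\left(-7,-7 \right)} Q{\left(12 \right)} = -149 + - \frac{7 \left(-6 - 7\right)}{-4 - 7 \left(4 - 7\right)} \left(\left(-6\right) 12\right) = -149 + \left(-7\right) \frac{1}{-4 - -21} \left(-13\right) \left(-72\right) = -149 + \left(-7\right) \frac{1}{-4 + 21} \left(-13\right) \left(-72\right) = -149 + \left(-7\right) \frac{1}{17} \left(-13\right) \left(-72\right) = -149 + \frac{91}{17} \left(-72\right) = -149 - \frac{6552}{17} = - \frac{9085}{17}$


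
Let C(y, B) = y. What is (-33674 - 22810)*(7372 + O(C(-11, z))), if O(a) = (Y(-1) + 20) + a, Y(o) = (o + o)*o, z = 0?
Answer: -417021372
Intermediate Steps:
Y(o) = 2*o² (Y(o) = (2*o)*o = 2*o²)
O(a) = 22 + a (O(a) = (2*(-1)² + 20) + a = (2*1 + 20) + a = (2 + 20) + a = 22 + a)
(-33674 - 22810)*(7372 + O(C(-11, z))) = (-33674 - 22810)*(7372 + (22 - 11)) = -56484*(7372 + 11) = -56484*7383 = -417021372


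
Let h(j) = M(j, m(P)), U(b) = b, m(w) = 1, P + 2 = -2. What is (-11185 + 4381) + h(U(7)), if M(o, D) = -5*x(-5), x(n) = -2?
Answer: -6794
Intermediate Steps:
P = -4 (P = -2 - 2 = -4)
M(o, D) = 10 (M(o, D) = -5*(-2) = 10)
h(j) = 10
(-11185 + 4381) + h(U(7)) = (-11185 + 4381) + 10 = -6804 + 10 = -6794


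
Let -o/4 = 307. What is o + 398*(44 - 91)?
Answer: -19934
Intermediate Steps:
o = -1228 (o = -4*307 = -1228)
o + 398*(44 - 91) = -1228 + 398*(44 - 91) = -1228 + 398*(-47) = -1228 - 18706 = -19934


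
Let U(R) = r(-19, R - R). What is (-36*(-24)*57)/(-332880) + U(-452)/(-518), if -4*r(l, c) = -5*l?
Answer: -77213/756280 ≈ -0.10210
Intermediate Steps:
r(l, c) = 5*l/4 (r(l, c) = -(-5)*l/4 = 5*l/4)
U(R) = -95/4 (U(R) = (5/4)*(-19) = -95/4)
(-36*(-24)*57)/(-332880) + U(-452)/(-518) = (-36*(-24)*57)/(-332880) - 95/4/(-518) = (864*57)*(-1/332880) - 95/4*(-1/518) = 49248*(-1/332880) + 95/2072 = -54/365 + 95/2072 = -77213/756280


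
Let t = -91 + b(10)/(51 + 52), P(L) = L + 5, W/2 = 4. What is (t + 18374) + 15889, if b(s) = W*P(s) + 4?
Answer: 3519840/103 ≈ 34173.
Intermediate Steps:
W = 8 (W = 2*4 = 8)
P(L) = 5 + L
b(s) = 44 + 8*s (b(s) = 8*(5 + s) + 4 = (40 + 8*s) + 4 = 44 + 8*s)
t = -9249/103 (t = -91 + (44 + 8*10)/(51 + 52) = -91 + (44 + 80)/103 = -91 + (1/103)*124 = -91 + 124/103 = -9249/103 ≈ -89.796)
(t + 18374) + 15889 = (-9249/103 + 18374) + 15889 = 1883273/103 + 15889 = 3519840/103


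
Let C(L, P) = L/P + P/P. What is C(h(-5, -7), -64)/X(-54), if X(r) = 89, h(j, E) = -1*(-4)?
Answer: 15/1424 ≈ 0.010534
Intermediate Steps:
h(j, E) = 4
C(L, P) = 1 + L/P (C(L, P) = L/P + 1 = 1 + L/P)
C(h(-5, -7), -64)/X(-54) = ((4 - 64)/(-64))/89 = -1/64*(-60)*(1/89) = (15/16)*(1/89) = 15/1424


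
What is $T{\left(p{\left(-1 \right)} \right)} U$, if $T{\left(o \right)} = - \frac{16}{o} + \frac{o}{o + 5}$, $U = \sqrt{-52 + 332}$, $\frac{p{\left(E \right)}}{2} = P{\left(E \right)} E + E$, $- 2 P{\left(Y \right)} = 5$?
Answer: $- \frac{119 \sqrt{70}}{12} \approx -82.969$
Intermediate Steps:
$P{\left(Y \right)} = - \frac{5}{2}$ ($P{\left(Y \right)} = \left(- \frac{1}{2}\right) 5 = - \frac{5}{2}$)
$p{\left(E \right)} = - 3 E$ ($p{\left(E \right)} = 2 \left(- \frac{5 E}{2} + E\right) = 2 \left(- \frac{3 E}{2}\right) = - 3 E$)
$U = 2 \sqrt{70}$ ($U = \sqrt{280} = 2 \sqrt{70} \approx 16.733$)
$T{\left(o \right)} = - \frac{16}{o} + \frac{o}{5 + o}$
$T{\left(p{\left(-1 \right)} \right)} U = \frac{-80 + \left(\left(-3\right) \left(-1\right)\right)^{2} - 16 \left(\left(-3\right) \left(-1\right)\right)}{\left(-3\right) \left(-1\right) \left(5 - -3\right)} 2 \sqrt{70} = \frac{-80 + 3^{2} - 48}{3 \left(5 + 3\right)} 2 \sqrt{70} = \frac{-80 + 9 - 48}{3 \cdot 8} \cdot 2 \sqrt{70} = \frac{1}{3} \cdot \frac{1}{8} \left(-119\right) 2 \sqrt{70} = - \frac{119 \cdot 2 \sqrt{70}}{24} = - \frac{119 \sqrt{70}}{12}$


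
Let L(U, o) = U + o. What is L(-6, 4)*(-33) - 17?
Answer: 49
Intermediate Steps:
L(-6, 4)*(-33) - 17 = (-6 + 4)*(-33) - 17 = -2*(-33) - 17 = 66 - 17 = 49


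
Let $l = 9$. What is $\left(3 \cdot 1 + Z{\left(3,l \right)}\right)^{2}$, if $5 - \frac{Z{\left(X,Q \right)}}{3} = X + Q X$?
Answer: $5184$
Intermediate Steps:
$Z{\left(X,Q \right)} = 15 - 3 X - 3 Q X$ ($Z{\left(X,Q \right)} = 15 - 3 \left(X + Q X\right) = 15 - \left(3 X + 3 Q X\right) = 15 - 3 X - 3 Q X$)
$\left(3 \cdot 1 + Z{\left(3,l \right)}\right)^{2} = \left(3 \cdot 1 - \left(-6 + 81\right)\right)^{2} = \left(3 - 75\right)^{2} = \left(-72\right)^{2} = 5184$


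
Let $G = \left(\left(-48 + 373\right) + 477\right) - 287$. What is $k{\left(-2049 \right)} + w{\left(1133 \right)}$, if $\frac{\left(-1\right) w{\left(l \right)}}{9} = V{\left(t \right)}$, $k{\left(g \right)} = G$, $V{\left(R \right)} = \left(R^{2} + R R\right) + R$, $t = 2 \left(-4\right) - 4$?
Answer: $-1969$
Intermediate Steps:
$t = -12$ ($t = -8 - 4 = -12$)
$V{\left(R \right)} = R + 2 R^{2}$ ($V{\left(R \right)} = \left(R^{2} + R^{2}\right) + R = 2 R^{2} + R = R + 2 R^{2}$)
$G = 515$ ($G = \left(325 + 477\right) - 287 = 802 - 287 = 515$)
$k{\left(g \right)} = 515$
$w{\left(l \right)} = -2484$ ($w{\left(l \right)} = - 9 \left(- 12 \left(1 + 2 \left(-12\right)\right)\right) = - 9 \left(- 12 \left(1 - 24\right)\right) = - 9 \left(\left(-12\right) \left(-23\right)\right) = \left(-9\right) 276 = -2484$)
$k{\left(-2049 \right)} + w{\left(1133 \right)} = 515 - 2484 = -1969$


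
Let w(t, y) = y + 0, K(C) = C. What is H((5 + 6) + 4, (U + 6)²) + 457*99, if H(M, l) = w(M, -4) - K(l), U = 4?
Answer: 45139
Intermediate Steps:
w(t, y) = y
H(M, l) = -4 - l
H((5 + 6) + 4, (U + 6)²) + 457*99 = (-4 - (4 + 6)²) + 457*99 = (-4 - 1*10²) + 45243 = (-4 - 1*100) + 45243 = (-4 - 100) + 45243 = -104 + 45243 = 45139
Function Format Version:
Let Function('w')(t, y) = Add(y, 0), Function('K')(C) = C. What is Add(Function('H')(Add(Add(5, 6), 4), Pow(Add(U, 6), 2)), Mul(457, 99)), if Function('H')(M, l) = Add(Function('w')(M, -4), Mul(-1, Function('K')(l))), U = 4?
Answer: 45139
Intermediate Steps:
Function('w')(t, y) = y
Function('H')(M, l) = Add(-4, Mul(-1, l))
Add(Function('H')(Add(Add(5, 6), 4), Pow(Add(U, 6), 2)), Mul(457, 99)) = Add(Add(-4, Mul(-1, Pow(Add(4, 6), 2))), Mul(457, 99)) = Add(Add(-4, Mul(-1, Pow(10, 2))), 45243) = Add(Add(-4, Mul(-1, 100)), 45243) = Add(Add(-4, -100), 45243) = Add(-104, 45243) = 45139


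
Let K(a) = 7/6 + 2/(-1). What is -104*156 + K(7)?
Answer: -97349/6 ≈ -16225.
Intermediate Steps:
K(a) = -⅚ (K(a) = 7*(⅙) + 2*(-1) = 7/6 - 2 = -⅚)
-104*156 + K(7) = -104*156 - ⅚ = -16224 - ⅚ = -97349/6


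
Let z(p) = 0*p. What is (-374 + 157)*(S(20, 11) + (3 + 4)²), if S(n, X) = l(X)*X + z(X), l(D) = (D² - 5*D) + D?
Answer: -194432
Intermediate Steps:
l(D) = D² - 4*D
z(p) = 0
S(n, X) = X²*(-4 + X) (S(n, X) = (X*(-4 + X))*X + 0 = X²*(-4 + X) + 0 = X²*(-4 + X))
(-374 + 157)*(S(20, 11) + (3 + 4)²) = (-374 + 157)*(11²*(-4 + 11) + (3 + 4)²) = -217*(121*7 + 7²) = -217*(847 + 49) = -217*896 = -194432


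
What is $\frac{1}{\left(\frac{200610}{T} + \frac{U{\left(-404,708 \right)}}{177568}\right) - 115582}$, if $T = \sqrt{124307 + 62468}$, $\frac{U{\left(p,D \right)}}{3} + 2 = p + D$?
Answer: $- \frac{219571841110912240}{25378142089633037376841} - \frac{10202116879872 \sqrt{7471}}{25378142089633037376841} \approx -8.6868 \cdot 10^{-6}$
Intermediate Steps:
$U{\left(p,D \right)} = -6 + 3 D + 3 p$ ($U{\left(p,D \right)} = -6 + 3 \left(p + D\right) = -6 + 3 \left(D + p\right) = -6 + \left(3 D + 3 p\right) = -6 + 3 D + 3 p$)
$T = 5 \sqrt{7471}$ ($T = \sqrt{186775} = 5 \sqrt{7471} \approx 432.17$)
$\frac{1}{\left(\frac{200610}{T} + \frac{U{\left(-404,708 \right)}}{177568}\right) - 115582} = \frac{1}{\left(\frac{200610}{5 \sqrt{7471}} + \frac{-6 + 3 \cdot 708 + 3 \left(-404\right)}{177568}\right) - 115582} = \frac{1}{\left(200610 \frac{\sqrt{7471}}{37355} + \left(-6 + 2124 - 1212\right) \frac{1}{177568}\right) - 115582} = \frac{1}{\left(\frac{40122 \sqrt{7471}}{7471} + 906 \cdot \frac{1}{177568}\right) - 115582} = \frac{1}{\left(\frac{40122 \sqrt{7471}}{7471} + \frac{453}{88784}\right) - 115582} = \frac{1}{\left(\frac{453}{88784} + \frac{40122 \sqrt{7471}}{7471}\right) - 115582} = \frac{1}{- \frac{10261831835}{88784} + \frac{40122 \sqrt{7471}}{7471}}$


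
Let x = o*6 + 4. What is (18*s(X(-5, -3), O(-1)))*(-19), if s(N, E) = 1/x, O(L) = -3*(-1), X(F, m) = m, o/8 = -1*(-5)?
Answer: -171/122 ≈ -1.4016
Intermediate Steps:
o = 40 (o = 8*(-1*(-5)) = 8*5 = 40)
x = 244 (x = 40*6 + 4 = 240 + 4 = 244)
O(L) = 3
s(N, E) = 1/244
(18*s(X(-5, -3), O(-1)))*(-19) = (18*(1/244))*(-19) = (9/122)*(-19) = -171/122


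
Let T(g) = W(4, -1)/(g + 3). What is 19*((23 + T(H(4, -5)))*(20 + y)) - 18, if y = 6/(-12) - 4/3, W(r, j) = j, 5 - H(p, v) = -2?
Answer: 473179/60 ≈ 7886.3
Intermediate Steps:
H(p, v) = 7 (H(p, v) = 5 - 1*(-2) = 5 + 2 = 7)
y = -11/6 (y = 6*(-1/12) - 4*⅓ = -½ - 4/3 = -11/6 ≈ -1.8333)
T(g) = -1/(3 + g) (T(g) = -1/(g + 3) = -1/(3 + g))
19*((23 + T(H(4, -5)))*(20 + y)) - 18 = 19*((23 - 1/(3 + 7))*(20 - 11/6)) - 18 = 19*((23 - 1/10)*(109/6)) - 18 = 19*((23 - 1*⅒)*(109/6)) - 18 = 19*((23 - ⅒)*(109/6)) - 18 = 19*((229/10)*(109/6)) - 18 = 19*(24961/60) - 18 = 474259/60 - 18 = 473179/60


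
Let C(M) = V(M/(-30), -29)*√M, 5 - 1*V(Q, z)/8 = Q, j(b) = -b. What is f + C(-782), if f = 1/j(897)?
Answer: -1/897 - 2528*I*√782/15 ≈ -0.0011148 - 4712.9*I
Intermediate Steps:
V(Q, z) = 40 - 8*Q
C(M) = √M*(40 + 4*M/15) (C(M) = (40 - 8*M/(-30))*√M = (40 - 8*M*(-1)/30)*√M = (40 - (-4)*M/15)*√M = (40 + 4*M/15)*√M = √M*(40 + 4*M/15))
f = -1/897 (f = 1/(-1*897) = 1/(-897) = -1/897 ≈ -0.0011148)
f + C(-782) = -1/897 + 4*√(-782)*(150 - 782)/15 = -1/897 + (4/15)*(I*√782)*(-632) = -1/897 - 2528*I*√782/15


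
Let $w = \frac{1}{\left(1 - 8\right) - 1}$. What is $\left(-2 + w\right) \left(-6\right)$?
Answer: $\frac{51}{4} \approx 12.75$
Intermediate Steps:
$w = - \frac{1}{8}$ ($w = \frac{1}{\left(1 - 8\right) - 1} = \frac{1}{-7 - 1} = \frac{1}{-8} = - \frac{1}{8} \approx -0.125$)
$\left(-2 + w\right) \left(-6\right) = \left(-2 - \frac{1}{8}\right) \left(-6\right) = \left(- \frac{17}{8}\right) \left(-6\right) = \frac{51}{4}$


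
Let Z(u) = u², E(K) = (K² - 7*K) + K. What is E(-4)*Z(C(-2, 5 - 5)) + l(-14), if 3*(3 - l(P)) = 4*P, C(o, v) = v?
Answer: 65/3 ≈ 21.667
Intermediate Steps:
l(P) = 3 - 4*P/3
E(K) = K² - 6*K
E(-4)*Z(C(-2, 5 - 5)) + l(-14) = (-4*(-6 - 4))*(5 - 5)² + (3 - 4/3*(-14)) = -4*(-10)*0² + (3 + 56/3) = 40*0 + 65/3 = 0 + 65/3 = 65/3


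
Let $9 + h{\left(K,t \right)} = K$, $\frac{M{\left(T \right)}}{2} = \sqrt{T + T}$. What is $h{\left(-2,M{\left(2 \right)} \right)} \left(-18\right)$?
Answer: $198$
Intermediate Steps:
$M{\left(T \right)} = 2 \sqrt{2} \sqrt{T}$ ($M{\left(T \right)} = 2 \sqrt{T + T} = 2 \sqrt{2 T} = 2 \sqrt{2} \sqrt{T}$)
$h{\left(K,t \right)} = -9 + K$
$h{\left(-2,M{\left(2 \right)} \right)} \left(-18\right) = \left(-9 - 2\right) \left(-18\right) = \left(-11\right) \left(-18\right) = 198$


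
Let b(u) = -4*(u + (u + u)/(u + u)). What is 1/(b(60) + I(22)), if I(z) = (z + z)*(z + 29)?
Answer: 1/2000 ≈ 0.00050000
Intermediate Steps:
I(z) = 2*z*(29 + z) (I(z) = (2*z)*(29 + z) = 2*z*(29 + z))
b(u) = -4 - 4*u (b(u) = -4*(u + (2*u)/((2*u))) = -4*(u + (2*u)*(1/(2*u))) = -4*(u + 1) = -4*(1 + u) = -4 - 4*u)
1/(b(60) + I(22)) = 1/((-4 - 4*60) + 2*22*(29 + 22)) = 1/((-4 - 240) + 2*22*51) = 1/(-244 + 2244) = 1/2000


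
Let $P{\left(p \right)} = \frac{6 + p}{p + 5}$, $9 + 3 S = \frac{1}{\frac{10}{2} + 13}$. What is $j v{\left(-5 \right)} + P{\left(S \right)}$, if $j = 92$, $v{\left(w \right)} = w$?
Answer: $- \frac{49977}{109} \approx -458.5$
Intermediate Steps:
$S = - \frac{161}{54}$ ($S = -3 + \frac{1}{3 \left(\frac{10}{2} + 13\right)} = -3 + \frac{1}{3 \left(10 \cdot \frac{1}{2} + 13\right)} = -3 + \frac{1}{3 \left(5 + 13\right)} = -3 + \frac{1}{3 \cdot 18} = -3 + \frac{1}{3} \cdot \frac{1}{18} = -3 + \frac{1}{54} = - \frac{161}{54} \approx -2.9815$)
$P{\left(p \right)} = \frac{6 + p}{5 + p}$
$j v{\left(-5 \right)} + P{\left(S \right)} = 92 \left(-5\right) + \frac{6 - \frac{161}{54}}{5 - \frac{161}{54}} = -460 + \frac{1}{\frac{109}{54}} \cdot \frac{163}{54} = -460 + \frac{54}{109} \cdot \frac{163}{54} = -460 + \frac{163}{109} = - \frac{49977}{109}$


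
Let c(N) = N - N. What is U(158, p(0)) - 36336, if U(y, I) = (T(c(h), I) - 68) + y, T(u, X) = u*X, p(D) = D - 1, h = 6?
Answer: -36246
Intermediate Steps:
p(D) = -1 + D
c(N) = 0
T(u, X) = X*u
U(y, I) = -68 + y (U(y, I) = (I*0 - 68) + y = (0 - 68) + y = -68 + y)
U(158, p(0)) - 36336 = (-68 + 158) - 36336 = 90 - 36336 = -36246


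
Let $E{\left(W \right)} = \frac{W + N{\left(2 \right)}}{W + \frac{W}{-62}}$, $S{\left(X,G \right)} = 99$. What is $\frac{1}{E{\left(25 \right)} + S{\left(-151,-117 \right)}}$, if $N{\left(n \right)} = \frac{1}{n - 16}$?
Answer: $\frac{10675}{1067644} \approx 0.0099986$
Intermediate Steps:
$N{\left(n \right)} = \frac{1}{-16 + n}$
$E{\left(W \right)} = \frac{62 \left(- \frac{1}{14} + W\right)}{61 W}$ ($E{\left(W \right)} = \frac{W + \frac{1}{-16 + 2}}{W + \frac{W}{-62}} = \frac{W + \frac{1}{-14}}{W + W \left(- \frac{1}{62}\right)} = \frac{W - \frac{1}{14}}{W - \frac{W}{62}} = \frac{- \frac{1}{14} + W}{\frac{61}{62} W} = \left(- \frac{1}{14} + W\right) \frac{62}{61 W} = \frac{62 \left(- \frac{1}{14} + W\right)}{61 W}$)
$\frac{1}{E{\left(25 \right)} + S{\left(-151,-117 \right)}} = \frac{1}{\frac{31 \left(-1 + 14 \cdot 25\right)}{427 \cdot 25} + 99} = \frac{1}{\frac{31}{427} \cdot \frac{1}{25} \left(-1 + 350\right) + 99} = \frac{1}{\frac{31}{427} \cdot \frac{1}{25} \cdot 349 + 99} = \frac{1}{\frac{10819}{10675} + 99} = \frac{1}{\frac{1067644}{10675}} = \frac{10675}{1067644}$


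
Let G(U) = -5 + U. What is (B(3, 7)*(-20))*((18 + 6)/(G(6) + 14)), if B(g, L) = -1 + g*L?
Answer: -640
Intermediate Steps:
B(g, L) = -1 + L*g
(B(3, 7)*(-20))*((18 + 6)/(G(6) + 14)) = ((-1 + 7*3)*(-20))*((18 + 6)/((-5 + 6) + 14)) = ((-1 + 21)*(-20))*(24/(1 + 14)) = (20*(-20))*(24/15) = -9600/15 = -400*8/5 = -640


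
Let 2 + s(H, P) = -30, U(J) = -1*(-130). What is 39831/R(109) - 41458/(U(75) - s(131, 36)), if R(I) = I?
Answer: 966850/8829 ≈ 109.51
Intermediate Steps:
U(J) = 130
s(H, P) = -32 (s(H, P) = -2 - 30 = -32)
39831/R(109) - 41458/(U(75) - s(131, 36)) = 39831/109 - 41458/(130 - 1*(-32)) = 39831*(1/109) - 41458/(130 + 32) = 39831/109 - 41458/162 = 39831/109 - 41458*1/162 = 39831/109 - 20729/81 = 966850/8829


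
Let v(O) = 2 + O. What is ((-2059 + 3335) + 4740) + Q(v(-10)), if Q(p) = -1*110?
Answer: 5906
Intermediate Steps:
Q(p) = -110
((-2059 + 3335) + 4740) + Q(v(-10)) = ((-2059 + 3335) + 4740) - 110 = (1276 + 4740) - 110 = 6016 - 110 = 5906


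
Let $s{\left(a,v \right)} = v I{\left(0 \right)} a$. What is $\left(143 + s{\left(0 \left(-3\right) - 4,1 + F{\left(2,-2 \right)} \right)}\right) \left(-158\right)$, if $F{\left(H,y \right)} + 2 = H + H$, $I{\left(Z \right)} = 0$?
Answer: $-22594$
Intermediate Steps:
$F{\left(H,y \right)} = -2 + 2 H$ ($F{\left(H,y \right)} = -2 + \left(H + H\right) = -2 + 2 H$)
$s{\left(a,v \right)} = 0$ ($s{\left(a,v \right)} = v 0 a = 0 a = 0$)
$\left(143 + s{\left(0 \left(-3\right) - 4,1 + F{\left(2,-2 \right)} \right)}\right) \left(-158\right) = \left(143 + 0\right) \left(-158\right) = 143 \left(-158\right) = -22594$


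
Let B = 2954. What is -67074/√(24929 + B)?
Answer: -67074*√27883/27883 ≈ -401.68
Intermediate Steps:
-67074/√(24929 + B) = -67074/√(24929 + 2954) = -67074*√27883/27883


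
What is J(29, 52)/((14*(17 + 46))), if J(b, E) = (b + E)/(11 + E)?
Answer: 1/686 ≈ 0.0014577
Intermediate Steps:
J(b, E) = (E + b)/(11 + E)
J(29, 52)/((14*(17 + 46))) = ((52 + 29)/(11 + 52))/((14*(17 + 46))) = (81/63)/((14*63)) = ((1/63)*81)/882 = (9/7)*(1/882) = 1/686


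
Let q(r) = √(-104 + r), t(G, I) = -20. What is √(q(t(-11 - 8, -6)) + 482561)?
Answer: √(482561 + 2*I*√31) ≈ 694.67 + 0.008*I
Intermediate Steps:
√(q(t(-11 - 8, -6)) + 482561) = √(√(-104 - 20) + 482561) = √(√(-124) + 482561) = √(2*I*√31 + 482561) = √(482561 + 2*I*√31)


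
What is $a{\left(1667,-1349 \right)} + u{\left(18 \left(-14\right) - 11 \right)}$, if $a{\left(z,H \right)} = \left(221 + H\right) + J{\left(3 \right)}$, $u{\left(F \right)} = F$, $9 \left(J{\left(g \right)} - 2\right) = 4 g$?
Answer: $- \frac{4163}{3} \approx -1387.7$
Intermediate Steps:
$J{\left(g \right)} = 2 + \frac{4 g}{9}$
$a{\left(z,H \right)} = \frac{673}{3} + H$ ($a{\left(z,H \right)} = \left(221 + H\right) + \left(2 + \frac{4}{9} \cdot 3\right) = \left(221 + H\right) + \left(2 + \frac{4}{3}\right) = \left(221 + H\right) + \frac{10}{3} = \frac{673}{3} + H$)
$a{\left(1667,-1349 \right)} + u{\left(18 \left(-14\right) - 11 \right)} = \left(\frac{673}{3} - 1349\right) + \left(18 \left(-14\right) - 11\right) = - \frac{3374}{3} - 263 = - \frac{4163}{3}$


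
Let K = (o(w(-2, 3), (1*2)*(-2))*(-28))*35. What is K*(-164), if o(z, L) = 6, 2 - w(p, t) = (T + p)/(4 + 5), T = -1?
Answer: 964320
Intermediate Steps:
w(p, t) = 19/9 - p/9 (w(p, t) = 2 - (-1 + p)/(4 + 5) = 2 - (-1 + p)/9 = 2 - (-1/9 + p/9) = 2 + (1/9 - p/9) = 19/9 - p/9)
K = -5880 (K = (6*(-28))*35 = -168*35 = -5880)
K*(-164) = -5880*(-164) = 964320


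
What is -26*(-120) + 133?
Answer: 3253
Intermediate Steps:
-26*(-120) + 133 = 3120 + 133 = 3253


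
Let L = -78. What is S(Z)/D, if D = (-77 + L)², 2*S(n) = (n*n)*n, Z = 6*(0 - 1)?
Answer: -108/24025 ≈ -0.0044953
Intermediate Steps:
Z = -6 (Z = 6*(-1) = -6)
S(n) = n³/2 (S(n) = ((n*n)*n)/2 = (n²*n)/2 = n³/2)
D = 24025 (D = (-77 - 78)² = (-155)² = 24025)
S(Z)/D = ((½)*(-6)³)/24025 = ((½)*(-216))*(1/24025) = -108*1/24025 = -108/24025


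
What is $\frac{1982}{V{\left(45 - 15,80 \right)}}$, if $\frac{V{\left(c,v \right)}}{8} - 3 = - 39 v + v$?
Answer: $- \frac{991}{12148} \approx -0.081577$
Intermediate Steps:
$V{\left(c,v \right)} = 24 - 304 v$ ($V{\left(c,v \right)} = 24 + 8 \left(- 39 v + v\right) = 24 + 8 \left(- 38 v\right) = 24 - 304 v$)
$\frac{1982}{V{\left(45 - 15,80 \right)}} = \frac{1982}{24 - 24320} = \frac{1982}{-24296} = 1982 \left(- \frac{1}{24296}\right) = - \frac{991}{12148}$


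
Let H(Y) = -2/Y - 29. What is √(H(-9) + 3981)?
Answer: √35570/3 ≈ 62.867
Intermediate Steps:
H(Y) = -29 - 2/Y
√(H(-9) + 3981) = √((-29 - 2/(-9)) + 3981) = √((-29 - 2*(-⅑)) + 3981) = √((-29 + 2/9) + 3981) = √(-259/9 + 3981) = √(35570/9) = √35570/3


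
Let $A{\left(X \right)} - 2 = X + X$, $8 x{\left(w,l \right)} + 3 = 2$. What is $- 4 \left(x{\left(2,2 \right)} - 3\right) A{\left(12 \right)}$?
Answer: $325$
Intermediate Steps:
$x{\left(w,l \right)} = - \frac{1}{8}$ ($x{\left(w,l \right)} = - \frac{3}{8} + \frac{1}{8} \cdot 2 = - \frac{3}{8} + \frac{1}{4} = - \frac{1}{8}$)
$A{\left(X \right)} = 2 + 2 X$ ($A{\left(X \right)} = 2 + \left(X + X\right) = 2 + 2 X$)
$- 4 \left(x{\left(2,2 \right)} - 3\right) A{\left(12 \right)} = - 4 \left(- \frac{1}{8} - 3\right) \left(2 + 2 \cdot 12\right) = \left(-4\right) \left(- \frac{25}{8}\right) \left(2 + 24\right) = \frac{25}{2} \cdot 26 = 325$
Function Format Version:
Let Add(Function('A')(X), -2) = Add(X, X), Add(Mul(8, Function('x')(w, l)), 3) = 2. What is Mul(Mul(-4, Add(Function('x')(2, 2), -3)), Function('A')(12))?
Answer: 325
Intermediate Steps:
Function('x')(w, l) = Rational(-1, 8) (Function('x')(w, l) = Add(Rational(-3, 8), Mul(Rational(1, 8), 2)) = Add(Rational(-3, 8), Rational(1, 4)) = Rational(-1, 8))
Function('A')(X) = Add(2, Mul(2, X)) (Function('A')(X) = Add(2, Add(X, X)) = Add(2, Mul(2, X)))
Mul(Mul(-4, Add(Function('x')(2, 2), -3)), Function('A')(12)) = Mul(Mul(-4, Add(Rational(-1, 8), -3)), Add(2, Mul(2, 12))) = Mul(Mul(-4, Rational(-25, 8)), Add(2, 24)) = Mul(Rational(25, 2), 26) = 325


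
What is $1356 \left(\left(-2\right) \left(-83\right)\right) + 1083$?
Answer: $226179$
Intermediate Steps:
$1356 \left(\left(-2\right) \left(-83\right)\right) + 1083 = 1356 \cdot 166 + 1083 = 225096 + 1083 = 226179$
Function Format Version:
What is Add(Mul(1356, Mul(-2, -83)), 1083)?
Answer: 226179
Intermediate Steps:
Add(Mul(1356, Mul(-2, -83)), 1083) = Add(Mul(1356, 166), 1083) = Add(225096, 1083) = 226179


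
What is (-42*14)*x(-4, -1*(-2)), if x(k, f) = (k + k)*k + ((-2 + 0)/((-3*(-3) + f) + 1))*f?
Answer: -18620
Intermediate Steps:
x(k, f) = 2*k**2 - 2*f/(10 + f) (x(k, f) = (2*k)*k + (-2/((9 + f) + 1))*f = 2*k**2 + (-2/(10 + f))*f = 2*k**2 - 2*f/(10 + f))
(-42*14)*x(-4, -1*(-2)) = (-42*14)*(2*(-(-1)*(-2) + 10*(-4)**2 - 1*(-2)*(-4)**2)/(10 - 1*(-2))) = -1176*(-1*2 + 10*16 + 2*16)/(10 + 2) = -1176*(-2 + 160 + 32)/12 = -1176*190/12 = -588*95/3 = -18620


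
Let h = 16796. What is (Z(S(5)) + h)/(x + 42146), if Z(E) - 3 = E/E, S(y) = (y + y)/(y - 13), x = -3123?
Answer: 16800/39023 ≈ 0.43052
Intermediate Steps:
S(y) = 2*y/(-13 + y) (S(y) = (2*y)/(-13 + y) = 2*y/(-13 + y))
Z(E) = 4 (Z(E) = 3 + E/E = 3 + 1 = 4)
(Z(S(5)) + h)/(x + 42146) = (4 + 16796)/(-3123 + 42146) = 16800/39023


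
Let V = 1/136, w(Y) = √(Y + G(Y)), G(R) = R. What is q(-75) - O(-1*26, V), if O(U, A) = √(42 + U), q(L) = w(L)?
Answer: -4 + 5*I*√6 ≈ -4.0 + 12.247*I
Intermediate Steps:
w(Y) = √2*√Y (w(Y) = √(Y + Y) = √(2*Y) = √2*√Y)
V = 1/136 ≈ 0.0073529
q(L) = √2*√L
q(-75) - O(-1*26, V) = √2*√(-75) - √(42 - 1*26) = √2*(5*I*√3) - √(42 - 26) = 5*I*√6 - √16 = 5*I*√6 - 1*4 = 5*I*√6 - 4 = -4 + 5*I*√6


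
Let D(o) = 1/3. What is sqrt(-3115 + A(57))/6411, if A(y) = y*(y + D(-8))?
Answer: sqrt(17)/2137 ≈ 0.0019294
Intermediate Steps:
D(o) = 1/3 (D(o) = 1*(1/3) = 1/3)
A(y) = y*(1/3 + y) (A(y) = y*(y + 1/3) = y*(1/3 + y))
sqrt(-3115 + A(57))/6411 = sqrt(-3115 + 57*(1/3 + 57))/6411 = sqrt(-3115 + 57*(172/3))*(1/6411) = sqrt(-3115 + 3268)*(1/6411) = sqrt(153)*(1/6411) = (3*sqrt(17))*(1/6411) = sqrt(17)/2137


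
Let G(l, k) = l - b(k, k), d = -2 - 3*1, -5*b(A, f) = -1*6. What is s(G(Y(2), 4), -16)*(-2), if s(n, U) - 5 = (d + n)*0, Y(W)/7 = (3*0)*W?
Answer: -10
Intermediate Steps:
Y(W) = 0 (Y(W) = 7*((3*0)*W) = 7*(0*W) = 7*0 = 0)
b(A, f) = 6/5 (b(A, f) = -(-1)*6/5 = -⅕*(-6) = 6/5)
d = -5 (d = -2 - 3 = -5)
G(l, k) = -6/5 + l (G(l, k) = l - 1*6/5 = l - 6/5 = -6/5 + l)
s(n, U) = 5 (s(n, U) = 5 + (-5 + n)*0 = 5 + 0 = 5)
s(G(Y(2), 4), -16)*(-2) = 5*(-2) = -10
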